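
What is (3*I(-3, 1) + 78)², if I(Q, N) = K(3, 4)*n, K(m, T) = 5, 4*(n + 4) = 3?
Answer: 13689/16 ≈ 855.56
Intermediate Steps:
n = -13/4 (n = -4 + (¼)*3 = -4 + ¾ = -13/4 ≈ -3.2500)
I(Q, N) = -65/4 (I(Q, N) = 5*(-13/4) = -65/4)
(3*I(-3, 1) + 78)² = (3*(-65/4) + 78)² = (-195/4 + 78)² = (117/4)² = 13689/16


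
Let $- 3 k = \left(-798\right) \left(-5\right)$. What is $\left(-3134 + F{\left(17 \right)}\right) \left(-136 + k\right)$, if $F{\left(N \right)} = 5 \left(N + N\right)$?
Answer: $4345224$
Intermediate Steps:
$k = -1330$ ($k = - \frac{\left(-798\right) \left(-5\right)}{3} = \left(- \frac{1}{3}\right) 3990 = -1330$)
$F{\left(N \right)} = 10 N$ ($F{\left(N \right)} = 5 \cdot 2 N = 10 N$)
$\left(-3134 + F{\left(17 \right)}\right) \left(-136 + k\right) = \left(-3134 + 10 \cdot 17\right) \left(-136 - 1330\right) = \left(-3134 + 170\right) \left(-1466\right) = \left(-2964\right) \left(-1466\right) = 4345224$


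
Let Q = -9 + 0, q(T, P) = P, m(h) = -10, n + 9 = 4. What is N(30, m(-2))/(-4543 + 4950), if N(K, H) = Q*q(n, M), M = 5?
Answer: -45/407 ≈ -0.11057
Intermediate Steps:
n = -5 (n = -9 + 4 = -5)
Q = -9
N(K, H) = -45 (N(K, H) = -9*5 = -45)
N(30, m(-2))/(-4543 + 4950) = -45/(-4543 + 4950) = -45/407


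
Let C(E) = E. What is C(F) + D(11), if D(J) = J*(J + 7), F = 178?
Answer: 376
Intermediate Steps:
D(J) = J*(7 + J)
C(F) + D(11) = 178 + 11*(7 + 11) = 178 + 11*18 = 178 + 198 = 376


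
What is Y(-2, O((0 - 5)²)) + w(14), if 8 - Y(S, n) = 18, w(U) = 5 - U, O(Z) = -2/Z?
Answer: -19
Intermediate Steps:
Y(S, n) = -10 (Y(S, n) = 8 - 1*18 = 8 - 18 = -10)
Y(-2, O((0 - 5)²)) + w(14) = -10 + (5 - 1*14) = -10 + (5 - 14) = -10 - 9 = -19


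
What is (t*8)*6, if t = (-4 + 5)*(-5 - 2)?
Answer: -336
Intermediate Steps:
t = -7 (t = 1*(-7) = -7)
(t*8)*6 = -7*8*6 = -56*6 = -336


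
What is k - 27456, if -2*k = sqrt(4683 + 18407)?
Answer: -27456 - sqrt(23090)/2 ≈ -27532.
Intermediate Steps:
k = -sqrt(23090)/2 (k = -sqrt(4683 + 18407)/2 = -sqrt(23090)/2 ≈ -75.977)
k - 27456 = -sqrt(23090)/2 - 27456 = -27456 - sqrt(23090)/2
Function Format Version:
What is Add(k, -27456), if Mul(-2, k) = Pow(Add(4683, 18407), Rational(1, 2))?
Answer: Add(-27456, Mul(Rational(-1, 2), Pow(23090, Rational(1, 2)))) ≈ -27532.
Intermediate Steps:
k = Mul(Rational(-1, 2), Pow(23090, Rational(1, 2))) (k = Mul(Rational(-1, 2), Pow(Add(4683, 18407), Rational(1, 2))) = Mul(Rational(-1, 2), Pow(23090, Rational(1, 2))) ≈ -75.977)
Add(k, -27456) = Add(Mul(Rational(-1, 2), Pow(23090, Rational(1, 2))), -27456) = Add(-27456, Mul(Rational(-1, 2), Pow(23090, Rational(1, 2))))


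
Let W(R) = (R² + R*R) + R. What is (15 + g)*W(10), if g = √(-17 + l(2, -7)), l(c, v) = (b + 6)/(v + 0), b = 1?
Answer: 3150 + 630*I*√2 ≈ 3150.0 + 890.95*I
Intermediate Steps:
l(c, v) = 7/v (l(c, v) = (1 + 6)/(v + 0) = 7/v)
W(R) = R + 2*R² (W(R) = (R² + R²) + R = 2*R² + R = R + 2*R²)
g = 3*I*√2 (g = √(-17 + 7/(-7)) = √(-17 + 7*(-⅐)) = √(-17 - 1) = √(-18) = 3*I*√2 ≈ 4.2426*I)
(15 + g)*W(10) = (15 + 3*I*√2)*(10*(1 + 2*10)) = (15 + 3*I*√2)*(10*(1 + 20)) = (15 + 3*I*√2)*(10*21) = (15 + 3*I*√2)*210 = 3150 + 630*I*√2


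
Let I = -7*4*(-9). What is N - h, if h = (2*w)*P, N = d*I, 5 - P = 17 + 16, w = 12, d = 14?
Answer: 4200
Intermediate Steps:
I = 252 (I = -28*(-9) = 252)
P = -28 (P = 5 - (17 + 16) = 5 - 1*33 = 5 - 33 = -28)
N = 3528 (N = 14*252 = 3528)
h = -672 (h = (2*12)*(-28) = 24*(-28) = -672)
N - h = 3528 - 1*(-672) = 3528 + 672 = 4200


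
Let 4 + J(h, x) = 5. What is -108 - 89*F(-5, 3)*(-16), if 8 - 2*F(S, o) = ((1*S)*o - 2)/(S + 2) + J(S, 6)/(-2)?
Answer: 5728/3 ≈ 1909.3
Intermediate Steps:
J(h, x) = 1 (J(h, x) = -4 + 5 = 1)
F(S, o) = 17/4 - (-2 + S*o)/(2*(2 + S)) (F(S, o) = 4 - (((1*S)*o - 2)/(S + 2) + 1/(-2))/2 = 4 - ((S*o - 2)/(2 + S) + 1*(-½))/2 = 4 - ((-2 + S*o)/(2 + S) - ½)/2 = 4 - (-½ + (-2 + S*o)/(2 + S))/2 = 4 + (¼ - (-2 + S*o)/(2*(2 + S))) = 17/4 - (-2 + S*o)/(2*(2 + S)))
-108 - 89*F(-5, 3)*(-16) = -108 - 89*(38 + 17*(-5) - 2*(-5)*3)/(4*(2 - 5))*(-16) = -108 - 89*(¼)*(38 - 85 + 30)/(-3)*(-16) = -108 - 89*(¼)*(-⅓)*(-17)*(-16) = -108 - 1513*(-16)/12 = -108 - 89*(-68/3) = -108 + 6052/3 = 5728/3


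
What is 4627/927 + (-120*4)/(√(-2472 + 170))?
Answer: 4627/927 + 240*I*√2302/1151 ≈ 4.9914 + 10.004*I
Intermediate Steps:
4627/927 + (-120*4)/(√(-2472 + 170)) = 4627*(1/927) - 480*(-I*√2302/2302) = 4627/927 - 480*(-I*√2302/2302) = 4627/927 - (-240)*I*√2302/1151 = 4627/927 + 240*I*√2302/1151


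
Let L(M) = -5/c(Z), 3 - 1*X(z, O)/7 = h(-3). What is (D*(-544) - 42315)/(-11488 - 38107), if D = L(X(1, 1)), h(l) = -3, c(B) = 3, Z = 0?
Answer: 24845/29757 ≈ 0.83493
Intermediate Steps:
X(z, O) = 42 (X(z, O) = 21 - 7*(-3) = 21 + 21 = 42)
L(M) = -5/3
D = -5/3 ≈ -1.6667
(D*(-544) - 42315)/(-11488 - 38107) = (-5/3*(-544) - 42315)/(-11488 - 38107) = (2720/3 - 42315)/(-49595) = -124225/3*(-1/49595) = 24845/29757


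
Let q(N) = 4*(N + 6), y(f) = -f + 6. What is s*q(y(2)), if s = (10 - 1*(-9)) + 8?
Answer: 1080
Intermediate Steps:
s = 27 (s = (10 + 9) + 8 = 19 + 8 = 27)
y(f) = 6 - f
q(N) = 24 + 4*N (q(N) = 4*(6 + N) = 24 + 4*N)
s*q(y(2)) = 27*(24 + 4*(6 - 1*2)) = 27*(24 + 4*(6 - 2)) = 27*(24 + 4*4) = 27*(24 + 16) = 27*40 = 1080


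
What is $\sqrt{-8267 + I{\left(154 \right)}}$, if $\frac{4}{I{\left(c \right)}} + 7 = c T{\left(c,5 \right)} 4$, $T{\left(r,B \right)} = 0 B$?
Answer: $\frac{i \sqrt{405111}}{7} \approx 90.926 i$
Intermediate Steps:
$T{\left(r,B \right)} = 0$
$I{\left(c \right)} = - \frac{4}{7}$ ($I{\left(c \right)} = \frac{4}{-7 + c 0 \cdot 4} = \frac{4}{-7 + 0 \cdot 4} = \frac{4}{-7 + 0} = \frac{4}{-7} = 4 \left(- \frac{1}{7}\right) = - \frac{4}{7}$)
$\sqrt{-8267 + I{\left(154 \right)}} = \sqrt{-8267 - \frac{4}{7}} = \sqrt{- \frac{57873}{7}} = \frac{i \sqrt{405111}}{7}$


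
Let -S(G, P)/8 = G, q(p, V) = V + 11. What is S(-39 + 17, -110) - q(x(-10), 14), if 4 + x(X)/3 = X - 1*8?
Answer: 151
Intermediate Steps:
x(X) = -36 + 3*X (x(X) = -12 + 3*(X - 1*8) = -12 + 3*(X - 8) = -12 + 3*(-8 + X) = -12 + (-24 + 3*X) = -36 + 3*X)
q(p, V) = 11 + V
S(G, P) = -8*G
S(-39 + 17, -110) - q(x(-10), 14) = -8*(-39 + 17) - (11 + 14) = -8*(-22) - 1*25 = 176 - 25 = 151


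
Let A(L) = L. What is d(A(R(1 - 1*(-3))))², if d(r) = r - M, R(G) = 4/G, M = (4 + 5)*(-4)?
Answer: 1369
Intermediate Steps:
M = -36 (M = 9*(-4) = -36)
d(r) = 36 + r (d(r) = r - 1*(-36) = r + 36 = 36 + r)
d(A(R(1 - 1*(-3))))² = (36 + 4/(1 - 1*(-3)))² = (36 + 4/(1 + 3))² = (36 + 4/4)² = (36 + 4*(¼))² = (36 + 1)² = 37² = 1369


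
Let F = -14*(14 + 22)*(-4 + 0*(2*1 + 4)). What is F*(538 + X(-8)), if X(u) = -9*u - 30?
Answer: 1169280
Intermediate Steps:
X(u) = -30 - 9*u
F = 2016 (F = -504*(-4 + 0*(2 + 4)) = -504*(-4 + 0*6) = -504*(-4 + 0) = -504*(-4) = -14*(-144) = 2016)
F*(538 + X(-8)) = 2016*(538 + (-30 - 9*(-8))) = 2016*(538 + (-30 + 72)) = 2016*(538 + 42) = 2016*580 = 1169280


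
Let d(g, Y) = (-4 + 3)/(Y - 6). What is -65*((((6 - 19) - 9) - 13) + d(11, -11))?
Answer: 38610/17 ≈ 2271.2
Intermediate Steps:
d(g, Y) = -1/(-6 + Y)
-65*((((6 - 19) - 9) - 13) + d(11, -11)) = -65*((((6 - 19) - 9) - 13) - 1/(-6 - 11)) = -65*(((-13 - 9) - 13) - 1/(-17)) = -65*((-22 - 13) - 1*(-1/17)) = -65*(-35 + 1/17) = -65*(-594/17) = 38610/17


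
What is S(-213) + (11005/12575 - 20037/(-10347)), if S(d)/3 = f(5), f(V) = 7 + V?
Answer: 336661394/8674235 ≈ 38.812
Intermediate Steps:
S(d) = 36 (S(d) = 3*(7 + 5) = 3*12 = 36)
S(-213) + (11005/12575 - 20037/(-10347)) = 36 + (11005/12575 - 20037/(-10347)) = 36 + (11005*(1/12575) - 20037*(-1/10347)) = 36 + (2201/2515 + 6679/3449) = 36 + 24388934/8674235 = 336661394/8674235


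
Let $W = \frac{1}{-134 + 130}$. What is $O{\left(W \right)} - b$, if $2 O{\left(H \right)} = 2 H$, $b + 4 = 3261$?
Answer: $- \frac{13029}{4} \approx -3257.3$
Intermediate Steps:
$W = - \frac{1}{4}$ ($W = \frac{1}{-4} = - \frac{1}{4} \approx -0.25$)
$b = 3257$ ($b = -4 + 3261 = 3257$)
$O{\left(H \right)} = H$ ($O{\left(H \right)} = \frac{2 H}{2} = H$)
$O{\left(W \right)} - b = - \frac{1}{4} - 3257 = - \frac{13029}{4}$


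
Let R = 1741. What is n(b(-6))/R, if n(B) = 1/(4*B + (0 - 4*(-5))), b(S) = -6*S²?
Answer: -1/1469404 ≈ -6.8055e-7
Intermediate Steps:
n(B) = 1/(20 + 4*B) (n(B) = 1/(4*B + (0 + 20)) = 1/(4*B + 20) = 1/(20 + 4*B))
n(b(-6))/R = (1/(4*(5 - 6*(-6)²)))/1741 = (1/(4*(5 - 6*36)))*(1/1741) = (1/(4*(5 - 216)))*(1/1741) = ((¼)/(-211))*(1/1741) = ((¼)*(-1/211))*(1/1741) = -1/844*1/1741 = -1/1469404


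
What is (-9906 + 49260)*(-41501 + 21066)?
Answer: -804198990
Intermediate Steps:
(-9906 + 49260)*(-41501 + 21066) = 39354*(-20435) = -804198990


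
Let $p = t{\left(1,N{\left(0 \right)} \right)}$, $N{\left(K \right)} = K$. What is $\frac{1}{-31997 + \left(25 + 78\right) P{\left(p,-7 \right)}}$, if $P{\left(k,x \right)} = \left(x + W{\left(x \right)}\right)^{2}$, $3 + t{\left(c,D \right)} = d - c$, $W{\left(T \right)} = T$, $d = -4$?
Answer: $- \frac{1}{11809} \approx -8.4681 \cdot 10^{-5}$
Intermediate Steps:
$t{\left(c,D \right)} = -7 - c$ ($t{\left(c,D \right)} = -3 - \left(4 + c\right) = -7 - c$)
$p = -8$ ($p = -7 - 1 = -8$)
$P{\left(k,x \right)} = 4 x^{2}$ ($P{\left(k,x \right)} = \left(x + x\right)^{2} = \left(2 x\right)^{2} = 4 x^{2}$)
$\frac{1}{-31997 + \left(25 + 78\right) P{\left(p,-7 \right)}} = \frac{1}{-31997 + \left(25 + 78\right) 4 \left(-7\right)^{2}} = \frac{1}{-31997 + 103 \cdot 4 \cdot 49} = \frac{1}{-31997 + 103 \cdot 196} = \frac{1}{-31997 + 20188} = \frac{1}{-11809} = - \frac{1}{11809}$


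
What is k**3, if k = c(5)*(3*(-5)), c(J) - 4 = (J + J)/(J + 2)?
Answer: -185193000/343 ≈ -5.3992e+5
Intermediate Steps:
c(J) = 4 + 2*J/(2 + J) (c(J) = 4 + (J + J)/(J + 2) = 4 + (2*J)/(2 + J) = 4 + 2*J/(2 + J))
k = -570/7 (k = (2*(4 + 3*5)/(2 + 5))*(3*(-5)) = (2*(4 + 15)/7)*(-15) = (2*(1/7)*19)*(-15) = (38/7)*(-15) = -570/7 ≈ -81.429)
k**3 = (-570/7)**3 = -185193000/343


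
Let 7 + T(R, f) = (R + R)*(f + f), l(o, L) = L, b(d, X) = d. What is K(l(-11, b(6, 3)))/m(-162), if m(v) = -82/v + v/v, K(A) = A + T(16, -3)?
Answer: -15633/122 ≈ -128.14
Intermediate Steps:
T(R, f) = -7 + 4*R*f (T(R, f) = -7 + (R + R)*(f + f) = -7 + (2*R)*(2*f) = -7 + 4*R*f)
K(A) = -199 + A (K(A) = A + (-7 + 4*16*(-3)) = A + (-7 - 192) = A - 199 = -199 + A)
m(v) = 1 - 82/v (m(v) = -82/v + 1 = 1 - 82/v)
K(l(-11, b(6, 3)))/m(-162) = (-199 + 6)/(((-82 - 162)/(-162))) = -193/((-1/162*(-244))) = -193/122/81 = -193*81/122 = -15633/122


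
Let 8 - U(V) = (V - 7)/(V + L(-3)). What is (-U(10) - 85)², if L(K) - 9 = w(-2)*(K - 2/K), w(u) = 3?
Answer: 137641/16 ≈ 8602.6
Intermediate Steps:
L(K) = 9 - 6/K + 3*K (L(K) = 9 + 3*(K - 2/K) = 9 + (-6/K + 3*K) = 9 - 6/K + 3*K)
U(V) = 8 - (-7 + V)/(2 + V) (U(V) = 8 - (V - 7)/(V + (9 - 6/(-3) + 3*(-3))) = 8 - (-7 + V)/(V + (9 - 6*(-⅓) - 9)) = 8 - (-7 + V)/(V + (9 + 2 - 9)) = 8 - (-7 + V)/(V + 2) = 8 - (-7 + V)/(2 + V))
(-U(10) - 85)² = (-(23 + 7*10)/(2 + 10) - 85)² = (-(23 + 70)/12 - 85)² = (-93/12 - 85)² = (-1*31/4 - 85)² = (-31/4 - 85)² = (-371/4)² = 137641/16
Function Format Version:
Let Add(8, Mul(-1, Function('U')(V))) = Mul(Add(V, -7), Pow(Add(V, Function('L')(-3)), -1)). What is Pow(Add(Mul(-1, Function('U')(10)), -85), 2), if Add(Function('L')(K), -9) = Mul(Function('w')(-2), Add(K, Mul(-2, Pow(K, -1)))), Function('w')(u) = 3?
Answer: Rational(137641, 16) ≈ 8602.6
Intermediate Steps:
Function('L')(K) = Add(9, Mul(-6, Pow(K, -1)), Mul(3, K)) (Function('L')(K) = Add(9, Mul(3, Add(K, Mul(-2, Pow(K, -1))))) = Add(9, Add(Mul(-6, Pow(K, -1)), Mul(3, K))) = Add(9, Mul(-6, Pow(K, -1)), Mul(3, K)))
Function('U')(V) = Add(8, Mul(-1, Pow(Add(2, V), -1), Add(-7, V))) (Function('U')(V) = Add(8, Mul(-1, Mul(Add(V, -7), Pow(Add(V, Add(9, Mul(-6, Pow(-3, -1)), Mul(3, -3))), -1)))) = Add(8, Mul(-1, Mul(Add(-7, V), Pow(Add(V, Add(9, Mul(-6, Rational(-1, 3)), -9)), -1)))) = Add(8, Mul(-1, Mul(Add(-7, V), Pow(Add(V, Add(9, 2, -9)), -1)))) = Add(8, Mul(-1, Mul(Add(-7, V), Pow(Add(V, 2), -1)))) = Add(8, Mul(-1, Mul(Add(-7, V), Pow(Add(2, V), -1)))) = Add(8, Mul(-1, Mul(Pow(Add(2, V), -1), Add(-7, V)))) = Add(8, Mul(-1, Pow(Add(2, V), -1), Add(-7, V))))
Pow(Add(Mul(-1, Function('U')(10)), -85), 2) = Pow(Add(Mul(-1, Mul(Pow(Add(2, 10), -1), Add(23, Mul(7, 10)))), -85), 2) = Pow(Add(Mul(-1, Mul(Pow(12, -1), Add(23, 70))), -85), 2) = Pow(Add(Mul(-1, Mul(Rational(1, 12), 93)), -85), 2) = Pow(Add(Mul(-1, Rational(31, 4)), -85), 2) = Pow(Add(Rational(-31, 4), -85), 2) = Pow(Rational(-371, 4), 2) = Rational(137641, 16)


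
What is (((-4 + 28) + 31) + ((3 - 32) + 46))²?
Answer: 5184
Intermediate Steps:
(((-4 + 28) + 31) + ((3 - 32) + 46))² = ((24 + 31) + (-29 + 46))² = (55 + 17)² = 72² = 5184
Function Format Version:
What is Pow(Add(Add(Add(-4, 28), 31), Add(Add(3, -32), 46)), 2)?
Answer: 5184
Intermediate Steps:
Pow(Add(Add(Add(-4, 28), 31), Add(Add(3, -32), 46)), 2) = Pow(Add(Add(24, 31), Add(-29, 46)), 2) = Pow(Add(55, 17), 2) = Pow(72, 2) = 5184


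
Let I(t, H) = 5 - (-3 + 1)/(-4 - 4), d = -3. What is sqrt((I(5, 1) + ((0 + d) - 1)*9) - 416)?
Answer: I*sqrt(1789)/2 ≈ 21.148*I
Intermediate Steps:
I(t, H) = 19/4 (I(t, H) = 5 - (-2)/(-8) = 5 - (-2)*(-1)/8 = 5 - 1*1/4 = 5 - 1/4 = 19/4)
sqrt((I(5, 1) + ((0 + d) - 1)*9) - 416) = sqrt((19/4 + ((0 - 3) - 1)*9) - 416) = sqrt((19/4 + (-3 - 1)*9) - 416) = sqrt((19/4 - 4*9) - 416) = sqrt((19/4 - 36) - 416) = sqrt(-125/4 - 416) = sqrt(-1789/4) = I*sqrt(1789)/2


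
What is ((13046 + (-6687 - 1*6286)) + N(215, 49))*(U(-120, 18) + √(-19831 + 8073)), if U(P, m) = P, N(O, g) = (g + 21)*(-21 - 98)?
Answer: 990840 - 8257*I*√11758 ≈ 9.9084e+5 - 8.9534e+5*I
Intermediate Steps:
N(O, g) = -2499 - 119*g (N(O, g) = (21 + g)*(-119) = -2499 - 119*g)
((13046 + (-6687 - 1*6286)) + N(215, 49))*(U(-120, 18) + √(-19831 + 8073)) = ((13046 + (-6687 - 1*6286)) + (-2499 - 119*49))*(-120 + √(-19831 + 8073)) = ((13046 + (-6687 - 6286)) + (-2499 - 5831))*(-120 + √(-11758)) = ((13046 - 12973) - 8330)*(-120 + I*√11758) = (73 - 8330)*(-120 + I*√11758) = -8257*(-120 + I*√11758) = 990840 - 8257*I*√11758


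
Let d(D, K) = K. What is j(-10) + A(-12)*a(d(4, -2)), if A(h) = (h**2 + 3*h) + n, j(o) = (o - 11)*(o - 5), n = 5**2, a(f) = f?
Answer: 49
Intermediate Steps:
n = 25
j(o) = (-11 + o)*(-5 + o)
A(h) = 25 + h**2 + 3*h (A(h) = (h**2 + 3*h) + 25 = 25 + h**2 + 3*h)
j(-10) + A(-12)*a(d(4, -2)) = (55 + (-10)**2 - 16*(-10)) + (25 + (-12)**2 + 3*(-12))*(-2) = (55 + 100 + 160) + (25 + 144 - 36)*(-2) = 315 + 133*(-2) = 315 - 266 = 49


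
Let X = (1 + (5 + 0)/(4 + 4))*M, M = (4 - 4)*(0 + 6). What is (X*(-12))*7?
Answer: 0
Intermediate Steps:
M = 0 (M = 0*6 = 0)
X = 0 (X = (1 + (5 + 0)/(4 + 4))*0 = (1 + 5/8)*0 = (13/8)*0 = 0)
(X*(-12))*7 = (0*(-12))*7 = 0*7 = 0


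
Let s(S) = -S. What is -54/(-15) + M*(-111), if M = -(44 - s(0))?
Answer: 24438/5 ≈ 4887.6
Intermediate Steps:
M = -44 (M = -(44 - (-1)*0) = -(44 - 1*0) = -(44 + 0) = -1*44 = -44)
-54/(-15) + M*(-111) = -54/(-15) - 44*(-111) = -54*(-1/15) + 4884 = 18/5 + 4884 = 24438/5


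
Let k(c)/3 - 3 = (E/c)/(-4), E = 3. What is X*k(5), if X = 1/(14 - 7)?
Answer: 171/140 ≈ 1.2214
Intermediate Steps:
k(c) = 9 - 9/(4*c) (k(c) = 9 + 3*((3/c)/(-4)) = 9 + 3*((3/c)*(-¼)) = 9 + 3*(-3/(4*c)) = 9 - 9/(4*c))
X = ⅐ (X = 1/7 = ⅐ ≈ 0.14286)
X*k(5) = (9 - 9/4/5)/7 = (9 - 9/4*⅕)/7 = (9 - 9/20)/7 = (⅐)*(171/20) = 171/140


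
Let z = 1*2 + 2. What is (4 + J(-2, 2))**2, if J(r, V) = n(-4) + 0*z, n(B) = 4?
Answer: 64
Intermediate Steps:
z = 4 (z = 2 + 2 = 4)
J(r, V) = 4 (J(r, V) = 4 + 0*4 = 4 + 0 = 4)
(4 + J(-2, 2))**2 = (4 + 4)**2 = 8**2 = 64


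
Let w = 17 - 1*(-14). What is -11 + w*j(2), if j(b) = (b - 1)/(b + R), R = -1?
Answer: 20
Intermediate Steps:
j(b) = 1 (j(b) = (b - 1)/(b - 1) = (-1 + b)/(-1 + b) = 1)
w = 31 (w = 17 + 14 = 31)
-11 + w*j(2) = -11 + 31*1 = -11 + 31 = 20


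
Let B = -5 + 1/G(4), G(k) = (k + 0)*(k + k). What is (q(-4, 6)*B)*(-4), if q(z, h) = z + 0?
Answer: -159/2 ≈ -79.500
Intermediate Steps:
G(k) = 2*k**2 (G(k) = k*(2*k) = 2*k**2)
q(z, h) = z
B = -159/32 (B = -5 + 1/(2*4**2) = -5 + 1/(2*16) = -5 + 1/32 = -159/32 ≈ -4.9688)
(q(-4, 6)*B)*(-4) = -4*(-159/32)*(-4) = (159/8)*(-4) = -159/2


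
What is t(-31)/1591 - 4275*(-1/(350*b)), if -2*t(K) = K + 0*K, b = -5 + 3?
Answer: -271627/44548 ≈ -6.0974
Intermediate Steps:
b = -2
t(K) = -K/2 (t(K) = -(K + 0*K)/2 = -(K + 0)/2 = -K/2)
t(-31)/1591 - 4275*(-1/(350*b)) = -½*(-31)/1591 - 4275/((-350*(-2))) = (31/2)*(1/1591) - 4275/700 = 31/3182 - 4275*1/700 = 31/3182 - 171/28 = -271627/44548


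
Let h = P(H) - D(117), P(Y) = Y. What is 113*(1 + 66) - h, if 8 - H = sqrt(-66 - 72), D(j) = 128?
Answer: 7691 + I*sqrt(138) ≈ 7691.0 + 11.747*I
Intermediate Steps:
H = 8 - I*sqrt(138) (H = 8 - sqrt(-66 - 72) = 8 - sqrt(-138) = 8 - I*sqrt(138) ≈ 8.0 - 11.747*I)
h = -120 - I*sqrt(138) (h = (8 - I*sqrt(138)) - 1*128 = (8 - I*sqrt(138)) - 128 = -120 - I*sqrt(138) ≈ -120.0 - 11.747*I)
113*(1 + 66) - h = 113*(1 + 66) - (-120 - I*sqrt(138)) = 113*67 + (120 + I*sqrt(138)) = 7571 + (120 + I*sqrt(138)) = 7691 + I*sqrt(138)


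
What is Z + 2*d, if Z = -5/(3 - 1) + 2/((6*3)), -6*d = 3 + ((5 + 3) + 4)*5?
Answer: -421/18 ≈ -23.389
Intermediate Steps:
d = -21/2 (d = -(3 + ((5 + 3) + 4)*5)/6 = -(3 + (8 + 4)*5)/6 = -(3 + 12*5)/6 = -(3 + 60)/6 = -⅙*63 = -21/2 ≈ -10.500)
Z = -43/18 (Z = -5/2 + 2/18 = -5*½ + 2*(1/18) = -5/2 + ⅑ = -43/18 ≈ -2.3889)
Z + 2*d = -43/18 + 2*(-21/2) = -43/18 - 21 = -421/18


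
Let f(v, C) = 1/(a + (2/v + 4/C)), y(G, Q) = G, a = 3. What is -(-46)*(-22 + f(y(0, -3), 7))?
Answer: -1012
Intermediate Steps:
f(v, C) = 1/(3 + 2/v + 4/C) (f(v, C) = 1/(3 + (2/v + 4/C)) = 1/(3 + 2/v + 4/C))
-(-46)*(-22 + f(y(0, -3), 7)) = -(-46)*(-22 + 7*0/(2*7 + 4*0 + 3*7*0)) = -(-46)*(-22 + 7*0/(14 + 0 + 0)) = -(-46)*(-22 + 7*0/14) = -(-46)*(-22 + 7*0*(1/14)) = -(-46)*(-22 + 0) = -(-46)*(-22) = -1*1012 = -1012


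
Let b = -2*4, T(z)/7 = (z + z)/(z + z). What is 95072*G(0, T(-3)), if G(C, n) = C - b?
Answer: 760576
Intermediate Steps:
T(z) = 7 (T(z) = 7*((z + z)/(z + z)) = 7*((2*z)/((2*z))) = 7*((2*z)*(1/(2*z))) = 7*1 = 7)
b = -8
G(C, n) = 8 + C (G(C, n) = C - 1*(-8) = C + 8 = 8 + C)
95072*G(0, T(-3)) = 95072*(8 + 0) = 95072*8 = 760576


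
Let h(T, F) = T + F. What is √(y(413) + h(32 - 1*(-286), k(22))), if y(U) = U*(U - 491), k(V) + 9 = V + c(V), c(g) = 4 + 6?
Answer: I*√31873 ≈ 178.53*I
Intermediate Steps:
c(g) = 10
k(V) = 1 + V (k(V) = -9 + (V + 10) = -9 + (10 + V) = 1 + V)
h(T, F) = F + T
y(U) = U*(-491 + U)
√(y(413) + h(32 - 1*(-286), k(22))) = √(413*(-491 + 413) + ((1 + 22) + (32 - 1*(-286)))) = √(413*(-78) + (23 + (32 + 286))) = √(-32214 + (23 + 318)) = √(-32214 + 341) = √(-31873) = I*√31873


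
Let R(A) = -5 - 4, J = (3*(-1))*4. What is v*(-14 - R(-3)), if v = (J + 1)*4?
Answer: 220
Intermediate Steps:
J = -12 (J = -3*4 = -12)
R(A) = -9
v = -44 (v = (-12 + 1)*4 = -11*4 = -44)
v*(-14 - R(-3)) = -44*(-14 - 1*(-9)) = -44*(-14 + 9) = -44*(-5) = 220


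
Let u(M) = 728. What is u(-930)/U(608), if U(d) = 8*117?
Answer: 7/9 ≈ 0.77778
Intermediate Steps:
U(d) = 936
u(-930)/U(608) = 728/936 = 728*(1/936) = 7/9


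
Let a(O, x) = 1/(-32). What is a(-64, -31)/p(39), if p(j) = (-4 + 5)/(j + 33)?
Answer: -9/4 ≈ -2.2500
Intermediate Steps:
a(O, x) = -1/32
p(j) = 1/(33 + j)
a(-64, -31)/p(39) = -1/(32*(1/(33 + 39))) = -1/(32*(1/72)) = -1/(32*1/72) = -1/32*72 = -9/4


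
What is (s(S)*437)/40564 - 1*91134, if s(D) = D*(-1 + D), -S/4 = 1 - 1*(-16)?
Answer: -923677293/10141 ≈ -91084.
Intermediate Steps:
S = -68 (S = -4*(1 - 1*(-16)) = -4*(1 + 16) = -4*17 = -68)
(s(S)*437)/40564 - 1*91134 = (-68*(-1 - 68)*437)/40564 - 1*91134 = (-68*(-69)*437)*(1/40564) - 91134 = (4692*437)*(1/40564) - 91134 = 2050404*(1/40564) - 91134 = 512601/10141 - 91134 = -923677293/10141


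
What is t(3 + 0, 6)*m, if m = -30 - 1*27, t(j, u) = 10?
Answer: -570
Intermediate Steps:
m = -57 (m = -30 - 27 = -57)
t(3 + 0, 6)*m = 10*(-57) = -570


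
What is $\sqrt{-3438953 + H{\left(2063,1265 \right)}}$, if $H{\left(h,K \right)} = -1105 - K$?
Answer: $i \sqrt{3441323} \approx 1855.1 i$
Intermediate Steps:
$\sqrt{-3438953 + H{\left(2063,1265 \right)}} = \sqrt{-3438953 - 2370} = \sqrt{-3441323} = i \sqrt{3441323}$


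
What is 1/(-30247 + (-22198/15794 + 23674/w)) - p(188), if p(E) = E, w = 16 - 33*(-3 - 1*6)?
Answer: -14021019042449/74579875376 ≈ -188.00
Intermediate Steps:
w = 313 (w = 16 - 33*(-3 - 6) = 16 - 33*(-9) = 16 + 297 = 313)
1/(-30247 + (-22198/15794 + 23674/w)) - p(188) = 1/(-30247 + (-22198/15794 + 23674/313)) - 1*188 = 1/(-30247 + (-22198*1/15794 + 23674*(1/313))) - 188 = 1/(-30247 + (-11099/7897 + 23674/313)) - 188 = 1/(-30247 + 183479591/2471761) - 188 = 1/(-74579875376/2471761) - 188 = -2471761/74579875376 - 188 = -14021019042449/74579875376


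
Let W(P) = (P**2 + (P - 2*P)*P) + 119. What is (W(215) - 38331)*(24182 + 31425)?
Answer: -2124854684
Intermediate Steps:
W(P) = 119 (W(P) = (P**2 + (-P)*P) + 119 = (P**2 - P**2) + 119 = 0 + 119 = 119)
(W(215) - 38331)*(24182 + 31425) = (119 - 38331)*(24182 + 31425) = -38212*55607 = -2124854684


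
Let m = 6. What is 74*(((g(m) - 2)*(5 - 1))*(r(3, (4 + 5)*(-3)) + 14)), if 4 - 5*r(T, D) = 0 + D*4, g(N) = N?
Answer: 215488/5 ≈ 43098.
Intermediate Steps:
r(T, D) = ⅘ - 4*D/5 (r(T, D) = ⅘ - (0 + D*4)/5 = ⅘ - (0 + 4*D)/5 = ⅘ - 4*D/5)
74*(((g(m) - 2)*(5 - 1))*(r(3, (4 + 5)*(-3)) + 14)) = 74*(((6 - 2)*(5 - 1))*((⅘ - 4*(4 + 5)*(-3)/5) + 14)) = 74*((4*4)*((⅘ - 36*(-3)/5) + 14)) = 74*(16*((⅘ - ⅘*(-27)) + 14)) = 74*(16*((⅘ + 108/5) + 14)) = 74*(16*(112/5 + 14)) = 74*(16*(182/5)) = 74*(2912/5) = 215488/5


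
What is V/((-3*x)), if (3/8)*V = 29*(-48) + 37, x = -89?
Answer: -10840/801 ≈ -13.533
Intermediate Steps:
V = -10840/3 (V = 8*(29*(-48) + 37)/3 = 8*(-1392 + 37)/3 = (8/3)*(-1355) = -10840/3 ≈ -3613.3)
V/((-3*x)) = -10840/(3*((-3*(-89)))) = -10840/3/267 = -10840/3*1/267 = -10840/801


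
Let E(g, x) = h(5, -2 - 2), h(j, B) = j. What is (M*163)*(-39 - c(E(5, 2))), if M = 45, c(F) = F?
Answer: -322740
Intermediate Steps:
E(g, x) = 5
(M*163)*(-39 - c(E(5, 2))) = (45*163)*(-39 - 1*5) = 7335*(-39 - 5) = 7335*(-44) = -322740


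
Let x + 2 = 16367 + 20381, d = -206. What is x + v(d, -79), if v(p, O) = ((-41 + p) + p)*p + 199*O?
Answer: 114343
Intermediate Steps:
x = 36746 (x = -2 + (16367 + 20381) = -2 + 36748 = 36746)
v(p, O) = 199*O + p*(-41 + 2*p) (v(p, O) = (-41 + 2*p)*p + 199*O = p*(-41 + 2*p) + 199*O = 199*O + p*(-41 + 2*p))
x + v(d, -79) = 36746 + (-41*(-206) + 2*(-206)**2 + 199*(-79)) = 36746 + (8446 + 2*42436 - 15721) = 36746 + (8446 + 84872 - 15721) = 36746 + 77597 = 114343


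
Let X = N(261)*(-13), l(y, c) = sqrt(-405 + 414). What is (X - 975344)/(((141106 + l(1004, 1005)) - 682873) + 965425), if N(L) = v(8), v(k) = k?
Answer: -975448/423661 ≈ -2.3024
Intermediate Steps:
l(y, c) = 3 (l(y, c) = sqrt(9) = 3)
N(L) = 8
X = -104 (X = 8*(-13) = -104)
(X - 975344)/(((141106 + l(1004, 1005)) - 682873) + 965425) = (-104 - 975344)/(((141106 + 3) - 682873) + 965425) = -975448/((141109 - 682873) + 965425) = -975448/(-541764 + 965425) = -975448/423661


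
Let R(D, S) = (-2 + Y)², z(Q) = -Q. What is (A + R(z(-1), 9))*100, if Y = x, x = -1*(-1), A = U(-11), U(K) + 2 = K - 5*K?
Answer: 4300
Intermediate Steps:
U(K) = -2 - 4*K (U(K) = -2 + (K - 5*K) = -2 - 4*K)
A = 42 (A = -2 - 4*(-11) = -2 + 44 = 42)
x = 1
Y = 1
R(D, S) = 1 (R(D, S) = (-2 + 1)² = (-1)² = 1)
(A + R(z(-1), 9))*100 = (42 + 1)*100 = 43*100 = 4300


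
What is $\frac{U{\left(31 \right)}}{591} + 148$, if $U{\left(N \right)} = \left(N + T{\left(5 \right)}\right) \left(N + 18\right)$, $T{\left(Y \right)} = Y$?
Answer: $\frac{29744}{197} \approx 150.98$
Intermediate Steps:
$U{\left(N \right)} = \left(5 + N\right) \left(18 + N\right)$ ($U{\left(N \right)} = \left(N + 5\right) \left(N + 18\right) = \left(5 + N\right) \left(18 + N\right)$)
$\frac{U{\left(31 \right)}}{591} + 148 = \frac{90 + 31^{2} + 23 \cdot 31}{591} + 148 = \frac{90 + 961 + 713}{591} + 148 = \frac{1}{591} \cdot 1764 + 148 = \frac{588}{197} + 148 = \frac{29744}{197}$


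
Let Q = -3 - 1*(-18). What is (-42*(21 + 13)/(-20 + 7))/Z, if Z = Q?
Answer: 476/65 ≈ 7.3231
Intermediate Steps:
Q = 15 (Q = -3 + 18 = 15)
Z = 15
(-42*(21 + 13)/(-20 + 7))/Z = -42*(21 + 13)/(-20 + 7)/15 = -1428/(-13)*(1/15) = -1428*(-1)/13*(1/15) = -42*(-34/13)*(1/15) = (1428/13)*(1/15) = 476/65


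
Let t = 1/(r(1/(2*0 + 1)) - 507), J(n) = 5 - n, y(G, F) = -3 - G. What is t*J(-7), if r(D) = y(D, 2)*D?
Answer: -12/511 ≈ -0.023483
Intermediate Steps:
r(D) = D*(-3 - D) (r(D) = (-3 - D)*D = D*(-3 - D))
t = -1/511 (t = 1/(-(3 + 1/(2*0 + 1))/(2*0 + 1) - 507) = 1/(-(3 + 1/(0 + 1))/(0 + 1) - 507) = 1/(-1*(3 + 1/1)/1 - 507) = 1/(-1*1*(3 + 1) - 507) = 1/(-1*1*4 - 507) = 1/(-4 - 507) = 1/(-511) = -1/511 ≈ -0.0019569)
t*J(-7) = -(5 - 1*(-7))/511 = -(5 + 7)/511 = -1/511*12 = -12/511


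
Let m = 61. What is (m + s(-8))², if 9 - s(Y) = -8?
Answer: 6084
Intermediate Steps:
s(Y) = 17 (s(Y) = 9 - 1*(-8) = 9 + 8 = 17)
(m + s(-8))² = (61 + 17)² = 78² = 6084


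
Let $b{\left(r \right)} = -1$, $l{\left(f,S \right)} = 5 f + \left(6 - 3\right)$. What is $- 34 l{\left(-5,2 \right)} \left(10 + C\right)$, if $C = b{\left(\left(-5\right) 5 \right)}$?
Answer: $6732$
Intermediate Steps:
$l{\left(f,S \right)} = 3 + 5 f$ ($l{\left(f,S \right)} = 5 f + 3 = 3 + 5 f$)
$C = -1$
$- 34 l{\left(-5,2 \right)} \left(10 + C\right) = - 34 \left(3 + 5 \left(-5\right)\right) \left(10 - 1\right) = - 34 \left(3 - 25\right) 9 = - 34 \left(\left(-22\right) 9\right) = \left(-34\right) \left(-198\right) = 6732$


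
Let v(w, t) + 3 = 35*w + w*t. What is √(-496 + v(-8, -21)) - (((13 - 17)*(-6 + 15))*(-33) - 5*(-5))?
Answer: -1213 + I*√611 ≈ -1213.0 + 24.718*I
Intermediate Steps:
v(w, t) = -3 + 35*w + t*w (v(w, t) = -3 + (35*w + w*t) = -3 + (35*w + t*w) = -3 + 35*w + t*w)
√(-496 + v(-8, -21)) - (((13 - 17)*(-6 + 15))*(-33) - 5*(-5)) = √(-496 + (-3 + 35*(-8) - 21*(-8))) - (((13 - 17)*(-6 + 15))*(-33) - 5*(-5)) = √(-496 + (-3 - 280 + 168)) - (-4*9*(-33) + 25) = √(-496 - 115) - (-36*(-33) + 25) = √(-611) - (1188 + 25) = I*√611 - 1*1213 = I*√611 - 1213 = -1213 + I*√611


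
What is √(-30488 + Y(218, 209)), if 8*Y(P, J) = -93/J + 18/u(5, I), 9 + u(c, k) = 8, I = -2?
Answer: I*√21309552638/836 ≈ 174.61*I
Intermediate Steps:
u(c, k) = -1 (u(c, k) = -9 + 8 = -1)
Y(P, J) = -9/4 - 93/(8*J) (Y(P, J) = (-93/J + 18/(-1))/8 = (-93/J + 18*(-1))/8 = (-93/J - 18)/8 = (-18 - 93/J)/8 = -9/4 - 93/(8*J))
√(-30488 + Y(218, 209)) = √(-30488 + (3/8)*(-31 - 6*209)/209) = √(-30488 + (3/8)*(1/209)*(-31 - 1254)) = √(-30488 + (3/8)*(1/209)*(-1285)) = √(-30488 - 3855/1672) = √(-50979791/1672) = I*√21309552638/836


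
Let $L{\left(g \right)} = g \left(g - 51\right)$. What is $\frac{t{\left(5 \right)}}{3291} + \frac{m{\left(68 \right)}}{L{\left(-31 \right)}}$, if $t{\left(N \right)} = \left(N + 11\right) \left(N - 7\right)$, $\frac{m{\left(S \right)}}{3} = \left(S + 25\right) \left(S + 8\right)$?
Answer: $\frac{1124210}{134931} \approx 8.3317$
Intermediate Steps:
$m{\left(S \right)} = 3 \left(8 + S\right) \left(25 + S\right)$ ($m{\left(S \right)} = 3 \left(S + 25\right) \left(S + 8\right) = 3 \left(25 + S\right) \left(8 + S\right) = 3 \left(8 + S\right) \left(25 + S\right)$)
$t{\left(N \right)} = \left(-7 + N\right) \left(11 + N\right)$ ($t{\left(N \right)} = \left(11 + N\right) \left(-7 + N\right) = \left(-7 + N\right) \left(11 + N\right)$)
$L{\left(g \right)} = g \left(-51 + g\right)$
$\frac{t{\left(5 \right)}}{3291} + \frac{m{\left(68 \right)}}{L{\left(-31 \right)}} = \frac{-77 + 5^{2} + 4 \cdot 5}{3291} + \frac{600 + 3 \cdot 68^{2} + 99 \cdot 68}{\left(-31\right) \left(-51 - 31\right)} = \left(-77 + 25 + 20\right) \frac{1}{3291} + \frac{600 + 3 \cdot 4624 + 6732}{\left(-31\right) \left(-82\right)} = \left(-32\right) \frac{1}{3291} + \frac{600 + 13872 + 6732}{2542} = - \frac{32}{3291} + 21204 \cdot \frac{1}{2542} = - \frac{32}{3291} + \frac{342}{41} = \frac{1124210}{134931}$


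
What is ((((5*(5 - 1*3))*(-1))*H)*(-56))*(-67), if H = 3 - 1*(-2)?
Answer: -187600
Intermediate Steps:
H = 5 (H = 3 + 2 = 5)
((((5*(5 - 1*3))*(-1))*H)*(-56))*(-67) = ((((5*(5 - 1*3))*(-1))*5)*(-56))*(-67) = ((((5*(5 - 3))*(-1))*5)*(-56))*(-67) = ((((5*2)*(-1))*5)*(-56))*(-67) = (((10*(-1))*5)*(-56))*(-67) = (-10*5*(-56))*(-67) = -50*(-56)*(-67) = 2800*(-67) = -187600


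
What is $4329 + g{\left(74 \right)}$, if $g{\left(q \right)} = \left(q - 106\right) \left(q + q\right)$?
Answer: $-407$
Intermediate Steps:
$g{\left(q \right)} = 2 q \left(-106 + q\right)$ ($g{\left(q \right)} = \left(-106 + q\right) 2 q = 2 q \left(-106 + q\right)$)
$4329 + g{\left(74 \right)} = 4329 + 2 \cdot 74 \left(-106 + 74\right) = 4329 + 2 \cdot 74 \left(-32\right) = 4329 - 4736 = -407$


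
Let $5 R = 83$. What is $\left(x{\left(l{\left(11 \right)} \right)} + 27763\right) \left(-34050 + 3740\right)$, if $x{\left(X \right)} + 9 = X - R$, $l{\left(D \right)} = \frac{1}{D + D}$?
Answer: $- \frac{9247941689}{11} \approx -8.4072 \cdot 10^{8}$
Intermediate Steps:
$R = \frac{83}{5}$ ($R = \frac{1}{5} \cdot 83 = \frac{83}{5} \approx 16.6$)
$l{\left(D \right)} = \frac{1}{2 D}$
$x{\left(X \right)} = - \frac{128}{5} + X$ ($x{\left(X \right)} = -9 + \left(X - \frac{83}{5}\right) = -9 + \left(- \frac{83}{5} + X\right) = - \frac{128}{5} + X$)
$\left(x{\left(l{\left(11 \right)} \right)} + 27763\right) \left(-34050 + 3740\right) = \left(\left(- \frac{128}{5} + \frac{1}{2 \cdot 11}\right) + 27763\right) \left(-34050 + 3740\right) = \left(\left(- \frac{128}{5} + \frac{1}{2} \cdot \frac{1}{11}\right) + 27763\right) \left(-30310\right) = \left(\left(- \frac{128}{5} + \frac{1}{22}\right) + 27763\right) \left(-30310\right) = \left(- \frac{2811}{110} + 27763\right) \left(-30310\right) = \frac{3051119}{110} \left(-30310\right) = - \frac{9247941689}{11}$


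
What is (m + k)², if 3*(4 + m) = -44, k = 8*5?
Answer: 4096/9 ≈ 455.11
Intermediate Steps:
k = 40
m = -56/3 (m = -4 + (⅓)*(-44) = -4 - 44/3 = -56/3 ≈ -18.667)
(m + k)² = (-56/3 + 40)² = (64/3)² = 4096/9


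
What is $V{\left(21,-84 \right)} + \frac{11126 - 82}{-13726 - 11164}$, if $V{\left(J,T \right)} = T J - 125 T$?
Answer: $\frac{108713998}{12445} \approx 8735.6$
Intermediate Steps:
$V{\left(J,T \right)} = - 125 T + J T$ ($V{\left(J,T \right)} = J T - 125 T = - 125 T + J T$)
$V{\left(21,-84 \right)} + \frac{11126 - 82}{-13726 - 11164} = - 84 \left(-125 + 21\right) + \frac{11126 - 82}{-13726 - 11164} = \left(-84\right) \left(-104\right) + \frac{11044}{-24890} = 8736 + 11044 \left(- \frac{1}{24890}\right) = 8736 - \frac{5522}{12445} = \frac{108713998}{12445}$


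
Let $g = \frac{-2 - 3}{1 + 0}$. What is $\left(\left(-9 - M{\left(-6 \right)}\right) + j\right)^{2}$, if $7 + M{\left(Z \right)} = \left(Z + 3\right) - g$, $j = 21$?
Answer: $289$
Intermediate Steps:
$g = -5$ ($g = - \frac{5}{1} = \left(-5\right) 1 = -5$)
$M{\left(Z \right)} = 1 + Z$ ($M{\left(Z \right)} = -7 + \left(\left(Z + 3\right) - -5\right) = -7 + \left(\left(3 + Z\right) + 5\right) = -7 + \left(8 + Z\right) = 1 + Z$)
$\left(\left(-9 - M{\left(-6 \right)}\right) + j\right)^{2} = \left(\left(-9 - \left(1 - 6\right)\right) + 21\right)^{2} = \left(\left(-9 - -5\right) + 21\right)^{2} = \left(\left(-9 + 5\right) + 21\right)^{2} = \left(-4 + 21\right)^{2} = 17^{2} = 289$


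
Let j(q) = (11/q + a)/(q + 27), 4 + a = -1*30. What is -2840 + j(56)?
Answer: -13202213/4648 ≈ -2840.4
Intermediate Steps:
a = -34 (a = -4 - 1*30 = -4 - 30 = -34)
j(q) = (-34 + 11/q)/(27 + q) (j(q) = (11/q - 34)/(q + 27) = (-34 + 11/q)/(27 + q))
-2840 + j(56) = -2840 + (11 - 34*56)/(56*(27 + 56)) = -2840 + (1/56)*(11 - 1904)/83 = -2840 + (1/56)*(1/83)*(-1893) = -2840 - 1893/4648 = -13202213/4648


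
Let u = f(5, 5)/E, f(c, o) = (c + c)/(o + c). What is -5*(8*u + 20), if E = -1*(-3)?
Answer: -340/3 ≈ -113.33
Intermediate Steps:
f(c, o) = 2*c/(c + o) (f(c, o) = (2*c)/(c + o) = 2*c/(c + o))
E = 3
u = ⅓ (u = (2*5/(5 + 5))/3 = (2*5/10)*(⅓) = (2*5*(⅒))*(⅓) = 1*(⅓) = ⅓ ≈ 0.33333)
-5*(8*u + 20) = -5*(8*(⅓) + 20) = -5*(8/3 + 20) = -5*68/3 = -340/3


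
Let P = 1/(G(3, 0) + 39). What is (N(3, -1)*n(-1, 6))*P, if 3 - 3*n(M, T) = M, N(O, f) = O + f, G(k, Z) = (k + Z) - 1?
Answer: 8/123 ≈ 0.065041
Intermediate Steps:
G(k, Z) = -1 + Z + k (G(k, Z) = (Z + k) - 1 = -1 + Z + k)
n(M, T) = 1 - M/3
P = 1/41 (P = 1/((-1 + 0 + 3) + 39) = 1/(2 + 39) = 1/41 ≈ 0.024390)
(N(3, -1)*n(-1, 6))*P = ((3 - 1)*(1 - 1/3*(-1)))*(1/41) = (2*(1 + 1/3))*(1/41) = (2*(4/3))*(1/41) = (8/3)*(1/41) = 8/123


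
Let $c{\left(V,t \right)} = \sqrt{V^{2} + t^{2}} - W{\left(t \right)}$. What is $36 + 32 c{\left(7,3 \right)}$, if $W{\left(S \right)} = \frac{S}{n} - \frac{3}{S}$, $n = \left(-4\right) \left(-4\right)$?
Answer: $62 + 32 \sqrt{58} \approx 305.7$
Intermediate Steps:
$n = 16$
$W{\left(S \right)} = - \frac{3}{S} + \frac{S}{16}$ ($W{\left(S \right)} = \frac{S}{16} - \frac{3}{S} = - \frac{3}{S} + \frac{S}{16}$)
$c{\left(V,t \right)} = \sqrt{V^{2} + t^{2}} + \frac{3}{t} - \frac{t}{16}$ ($c{\left(V,t \right)} = \sqrt{V^{2} + t^{2}} - \left(- \frac{3}{t} + \frac{t}{16}\right) = \sqrt{V^{2} + t^{2}} + \frac{3}{t} - \frac{t}{16}$)
$36 + 32 c{\left(7,3 \right)} = 36 + 32 \left(\sqrt{7^{2} + 3^{2}} + \frac{3}{3} - \frac{3}{16}\right) = 36 + 32 \left(\sqrt{49 + 9} + 3 \cdot \frac{1}{3} - \frac{3}{16}\right) = 36 + 32 \left(\sqrt{58} + 1 - \frac{3}{16}\right) = 36 + 32 \left(\frac{13}{16} + \sqrt{58}\right) = 36 + \left(26 + 32 \sqrt{58}\right) = 62 + 32 \sqrt{58}$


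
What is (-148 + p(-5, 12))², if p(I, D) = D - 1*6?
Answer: 20164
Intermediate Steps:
p(I, D) = -6 + D (p(I, D) = D - 6 = -6 + D)
(-148 + p(-5, 12))² = (-148 + (-6 + 12))² = (-148 + 6)² = (-142)² = 20164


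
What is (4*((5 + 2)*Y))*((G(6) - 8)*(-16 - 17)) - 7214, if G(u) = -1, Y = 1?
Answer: 1102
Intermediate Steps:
(4*((5 + 2)*Y))*((G(6) - 8)*(-16 - 17)) - 7214 = (4*((5 + 2)*1))*((-1 - 8)*(-16 - 17)) - 7214 = (4*(7*1))*(-9*(-33)) - 7214 = (4*7)*297 - 7214 = 28*297 - 7214 = 8316 - 7214 = 1102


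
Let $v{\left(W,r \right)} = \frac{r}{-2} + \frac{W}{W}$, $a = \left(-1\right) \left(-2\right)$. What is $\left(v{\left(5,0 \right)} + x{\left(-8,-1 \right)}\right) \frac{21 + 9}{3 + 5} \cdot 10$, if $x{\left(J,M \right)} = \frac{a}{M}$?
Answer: $- \frac{75}{2} \approx -37.5$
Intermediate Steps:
$a = 2$
$v{\left(W,r \right)} = 1 - \frac{r}{2}$ ($v{\left(W,r \right)} = r \left(- \frac{1}{2}\right) + 1 = - \frac{r}{2} + 1 = 1 - \frac{r}{2}$)
$x{\left(J,M \right)} = \frac{2}{M}$
$\left(v{\left(5,0 \right)} + x{\left(-8,-1 \right)}\right) \frac{21 + 9}{3 + 5} \cdot 10 = \left(\left(1 - 0\right) + \frac{2}{-1}\right) \frac{21 + 9}{3 + 5} \cdot 10 = \left(\left(1 + 0\right) + 2 \left(-1\right)\right) \frac{30}{8} \cdot 10 = \left(1 - 2\right) 30 \cdot \frac{1}{8} \cdot 10 = \left(-1\right) \frac{15}{4} \cdot 10 = \left(- \frac{15}{4}\right) 10 = - \frac{75}{2}$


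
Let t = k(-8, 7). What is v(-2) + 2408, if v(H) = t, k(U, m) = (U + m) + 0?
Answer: 2407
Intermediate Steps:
k(U, m) = U + m
t = -1 (t = -8 + 7 = -1)
v(H) = -1
v(-2) + 2408 = -1 + 2408 = 2407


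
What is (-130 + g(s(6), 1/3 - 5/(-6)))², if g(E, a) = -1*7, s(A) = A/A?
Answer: 18769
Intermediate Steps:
s(A) = 1
g(E, a) = -7
(-130 + g(s(6), 1/3 - 5/(-6)))² = (-130 - 7)² = (-137)² = 18769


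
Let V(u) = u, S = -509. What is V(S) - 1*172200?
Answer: -172709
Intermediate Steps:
V(S) - 1*172200 = -509 - 1*172200 = -509 - 172200 = -172709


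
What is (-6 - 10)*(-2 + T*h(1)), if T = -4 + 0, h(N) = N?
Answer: 96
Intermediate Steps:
T = -4
(-6 - 10)*(-2 + T*h(1)) = (-6 - 10)*(-2 - 4*1) = -16*(-2 - 4) = -16*(-6) = 96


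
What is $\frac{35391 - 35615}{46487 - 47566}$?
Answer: $\frac{224}{1079} \approx 0.2076$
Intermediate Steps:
$\frac{35391 - 35615}{46487 - 47566} = - \frac{224}{-1079} = \left(-224\right) \left(- \frac{1}{1079}\right) = \frac{224}{1079}$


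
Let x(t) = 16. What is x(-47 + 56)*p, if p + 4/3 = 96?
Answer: 4544/3 ≈ 1514.7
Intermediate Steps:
p = 284/3 (p = -4/3 + 96 = 284/3 ≈ 94.667)
x(-47 + 56)*p = 16*(284/3) = 4544/3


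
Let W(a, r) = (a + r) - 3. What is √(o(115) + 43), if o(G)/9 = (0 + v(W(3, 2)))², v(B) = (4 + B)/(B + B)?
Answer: √253/2 ≈ 7.9530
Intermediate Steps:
W(a, r) = -3 + a + r
v(B) = (4 + B)/(2*B) (v(B) = (4 + B)/((2*B)) = (4 + B)*(1/(2*B)) = (4 + B)/(2*B))
o(G) = 81/4 (o(G) = 9*(0 + (4 + (-3 + 3 + 2))/(2*(-3 + 3 + 2)))² = 9*(0 + (½)*(4 + 2)/2)² = 9*(0 + (½)*(½)*6)² = 9*(0 + 3/2)² = 9*(3/2)² = 9*(9/4) = 81/4)
√(o(115) + 43) = √(81/4 + 43) = √(253/4) = √253/2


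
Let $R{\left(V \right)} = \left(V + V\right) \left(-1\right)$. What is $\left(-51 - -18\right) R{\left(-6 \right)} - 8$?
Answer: $-404$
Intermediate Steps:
$R{\left(V \right)} = - 2 V$ ($R{\left(V \right)} = 2 V \left(-1\right) = - 2 V$)
$\left(-51 - -18\right) R{\left(-6 \right)} - 8 = \left(-51 - -18\right) \left(\left(-2\right) \left(-6\right)\right) - 8 = \left(-51 + 18\right) 12 - 8 = \left(-33\right) 12 - 8 = -396 - 8 = -404$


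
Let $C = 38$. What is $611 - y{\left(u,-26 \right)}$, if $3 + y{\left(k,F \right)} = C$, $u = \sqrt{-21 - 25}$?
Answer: $576$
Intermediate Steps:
$u = i \sqrt{46}$ ($u = \sqrt{-46} = i \sqrt{46} \approx 6.7823 i$)
$y{\left(k,F \right)} = 35$ ($y{\left(k,F \right)} = -3 + 38 = 35$)
$611 - y{\left(u,-26 \right)} = 611 - 35 = 576$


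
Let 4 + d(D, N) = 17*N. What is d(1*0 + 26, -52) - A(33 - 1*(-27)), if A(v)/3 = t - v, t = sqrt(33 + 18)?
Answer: -708 - 3*sqrt(51) ≈ -729.42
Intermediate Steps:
t = sqrt(51) ≈ 7.1414
d(D, N) = -4 + 17*N
A(v) = -3*v + 3*sqrt(51) (A(v) = 3*(sqrt(51) - v) = -3*v + 3*sqrt(51))
d(1*0 + 26, -52) - A(33 - 1*(-27)) = (-4 + 17*(-52)) - (-3*(33 - 1*(-27)) + 3*sqrt(51)) = (-4 - 884) - (-3*(33 + 27) + 3*sqrt(51)) = -888 - (-3*60 + 3*sqrt(51)) = -888 - (-180 + 3*sqrt(51)) = -888 + (180 - 3*sqrt(51)) = -708 - 3*sqrt(51)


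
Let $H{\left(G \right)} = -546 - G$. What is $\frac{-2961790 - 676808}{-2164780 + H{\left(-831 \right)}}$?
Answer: $\frac{3638598}{2164495} \approx 1.681$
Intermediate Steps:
$\frac{-2961790 - 676808}{-2164780 + H{\left(-831 \right)}} = \frac{-2961790 - 676808}{-2164780 - -285} = - \frac{3638598}{-2164780 + \left(-546 + 831\right)} = - \frac{3638598}{-2164780 + 285} = - \frac{3638598}{-2164495} = \left(-3638598\right) \left(- \frac{1}{2164495}\right) = \frac{3638598}{2164495}$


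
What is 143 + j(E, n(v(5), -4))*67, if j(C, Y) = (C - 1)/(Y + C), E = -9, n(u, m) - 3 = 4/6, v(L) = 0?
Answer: 2149/8 ≈ 268.63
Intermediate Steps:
n(u, m) = 11/3 (n(u, m) = 3 + 4/6 = 3 + 4*(1/6) = 3 + 2/3 = 11/3)
j(C, Y) = (-1 + C)/(C + Y)
143 + j(E, n(v(5), -4))*67 = 143 + ((-1 - 9)/(-9 + 11/3))*67 = 143 + (-10/(-16/3))*67 = 143 - 3/16*(-10)*67 = 143 + (15/8)*67 = 143 + 1005/8 = 2149/8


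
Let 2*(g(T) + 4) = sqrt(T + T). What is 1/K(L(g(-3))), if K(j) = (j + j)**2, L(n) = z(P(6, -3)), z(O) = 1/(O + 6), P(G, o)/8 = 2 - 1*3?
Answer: 1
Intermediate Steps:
P(G, o) = -8 (P(G, o) = 8*(2 - 1*3) = 8*(2 - 3) = 8*(-1) = -8)
g(T) = -4 + sqrt(2)*sqrt(T)/2 (g(T) = -4 + sqrt(T + T)/2 = -4 + sqrt(2*T)/2 = -4 + (sqrt(2)*sqrt(T))/2 = -4 + sqrt(2)*sqrt(T)/2)
z(O) = 1/(6 + O)
L(n) = -1/2 (L(n) = 1/(6 - 8) = 1/(-2) = -1/2)
K(j) = 4*j**2 (K(j) = (2*j)**2 = 4*j**2)
1/K(L(g(-3))) = 1/(4*(-1/2)**2) = 1/(4*(1/4)) = 1/1 = 1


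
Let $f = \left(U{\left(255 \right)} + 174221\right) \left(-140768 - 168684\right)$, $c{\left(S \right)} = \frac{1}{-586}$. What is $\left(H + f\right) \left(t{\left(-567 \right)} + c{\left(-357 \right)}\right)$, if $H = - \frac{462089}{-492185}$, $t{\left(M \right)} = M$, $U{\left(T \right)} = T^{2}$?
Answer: $\frac{12107328756812376151353}{288420410} \approx 4.1978 \cdot 10^{13}$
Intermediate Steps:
$c{\left(S \right)} = - \frac{1}{586}$
$f = -74035153192$ ($f = \left(255^{2} + 174221\right) \left(-140768 - 168684\right) = \left(65025 + 174221\right) \left(-309452\right) = 239246 \left(-309452\right) = -74035153192$)
$H = \frac{462089}{492185}$ ($H = \left(-462089\right) \left(- \frac{1}{492185}\right) = \frac{462089}{492185} \approx 0.93885$)
$\left(H + f\right) \left(t{\left(-567 \right)} + c{\left(-357 \right)}\right) = \left(\frac{462089}{492185} - 74035153192\right) \left(-567 - \frac{1}{586}\right) = \left(- \frac{36438991873342431}{492185}\right) \left(- \frac{332263}{586}\right) = \frac{12107328756812376151353}{288420410}$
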